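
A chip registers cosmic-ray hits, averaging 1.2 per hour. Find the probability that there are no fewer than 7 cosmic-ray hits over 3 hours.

Over the interval, μ = 1.2 × 3 = 3.6 (3 hours).
P(N ≥ 7) = 1 − P(N ≤ 6) = 1 − Σ_{j=0}^{6} e^(−μ) μ^j/j! ≈ 0.0733.

0.0733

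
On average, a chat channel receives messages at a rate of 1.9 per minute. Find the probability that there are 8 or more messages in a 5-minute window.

0.7313

Over the interval, μ = 1.9 × 5 = 9.5 (a 5-minute window = 5 minutes).
P(N ≥ 8) = 1 − P(N ≤ 7) = 1 − Σ_{j=0}^{7} e^(−μ) μ^j/j! ≈ 0.7313.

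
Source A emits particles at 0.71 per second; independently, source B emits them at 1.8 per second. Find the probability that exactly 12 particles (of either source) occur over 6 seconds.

Independent Poisson processes superpose: combined rate λ = 0.71 + 1.8 = 2.51 per second.
Over the interval, μ = 2.51 × 6 = 15.06 (6 seconds).
P(N = 12) = e^(−15.06) · 15.06^12/12! ≈ 0.0819.

0.0819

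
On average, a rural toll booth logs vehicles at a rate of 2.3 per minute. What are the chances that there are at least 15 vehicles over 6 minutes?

0.4084

Over the interval, μ = 2.3 × 6 = 13.8 (6 minutes).
P(N ≥ 15) = 1 − P(N ≤ 14) = 1 − Σ_{j=0}^{14} e^(−μ) μ^j/j! ≈ 0.4084.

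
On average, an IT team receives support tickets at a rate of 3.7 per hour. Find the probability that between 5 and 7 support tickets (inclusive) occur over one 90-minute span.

0.4535

Over the interval, μ = 3.7 × 1.5 = 5.55 (a 90-minute span = 1.5 hours).
P(5 ≤ N ≤ 7) = Σ_{j=5}^{7} e^(−5.55) · 5.55^j/j! ≈ 0.4535.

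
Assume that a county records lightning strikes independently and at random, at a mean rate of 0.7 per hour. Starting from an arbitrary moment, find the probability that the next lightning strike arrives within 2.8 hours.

Inter-arrival times are exponential with rate λ = 0.7 per hour.
P(T ≤ 2.8) = 1 − e^(−λt) = 1 − e^(−0.7 × 2.8) = 1 − e^(−1.96) ≈ 0.8591.

0.8591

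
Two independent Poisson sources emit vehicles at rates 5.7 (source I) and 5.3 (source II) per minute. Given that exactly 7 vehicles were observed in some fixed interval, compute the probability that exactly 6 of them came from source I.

Given the total, each event is independently from source I with probability p = λ_I/(λ_I+λ_II) = 5.7/11 ≈ 0.5182.
So K ~ Binomial(7, 5.7/11): P(K = 6) = C(7,6) · (5.7/11)^6 · (5.3/11)^1 ≈ 0.0653.

0.0653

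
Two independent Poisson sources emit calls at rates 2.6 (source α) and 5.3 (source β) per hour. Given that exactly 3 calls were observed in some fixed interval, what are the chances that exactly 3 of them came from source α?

Given the total, each event is independently from source α with probability p = λ_α/(λ_α+λ_β) = 2.6/7.9 ≈ 0.3291.
So K ~ Binomial(3, 2.6/7.9): P(K = 3) = C(3,3) · (2.6/7.9)^3 · (5.3/7.9)^0 ≈ 0.0356.

0.0356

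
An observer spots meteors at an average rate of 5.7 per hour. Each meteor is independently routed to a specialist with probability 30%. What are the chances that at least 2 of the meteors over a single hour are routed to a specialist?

Thinning: the meteors that are routed to a specialist themselves form a Poisson process with rate 0.3 × 5.7 = 1.71 per hour.
So μ = 1.71.
P(N ≥ 2) = 1 − P(N ≤ 1) ≈ 0.5099.

0.5099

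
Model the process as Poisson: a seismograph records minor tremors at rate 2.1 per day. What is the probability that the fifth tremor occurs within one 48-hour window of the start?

0.4102

Over the interval, μ = 2.1 × 2 = 4.2 (a 48-hour window = 2 days).
The fifth arrival falls in the interval iff at least 5 events occur there: P(S_5 ≤ t) = P(N ≥ 5) = 1 − P(N ≤ 4) ≈ 0.4102.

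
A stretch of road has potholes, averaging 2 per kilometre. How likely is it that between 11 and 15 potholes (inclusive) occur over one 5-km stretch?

0.3682

Over the interval, μ = 2 × 5 = 10 (a 5-km stretch = 5 kilometres).
P(11 ≤ N ≤ 15) = Σ_{j=11}^{15} e^(−10) · 10^j/j! ≈ 0.3682.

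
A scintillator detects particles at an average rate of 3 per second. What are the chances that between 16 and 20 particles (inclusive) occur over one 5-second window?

Over the interval, μ = 3 × 5 = 15 (a 5-second window = 5 seconds).
P(16 ≤ N ≤ 20) = Σ_{j=16}^{20} e^(−15) · 15^j/j! ≈ 0.3489.

0.3489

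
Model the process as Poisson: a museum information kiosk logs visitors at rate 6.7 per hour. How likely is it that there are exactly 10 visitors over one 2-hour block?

Over the interval, μ = 6.7 × 2 = 13.4 (a 2-hour block = 2 hours).
P(N = 10) = e^(−μ) μ^10/10! = e^(−13.4) · 13.4^10/3628800 ≈ 0.0779.

0.0779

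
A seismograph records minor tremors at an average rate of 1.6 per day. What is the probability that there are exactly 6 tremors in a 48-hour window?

Over the interval, μ = 1.6 × 2 = 3.2 (a 48-hour window = 2 days).
P(N = 6) = e^(−μ) μ^6/6! = e^(−3.2) · 3.2^6/720 ≈ 0.0608.

0.0608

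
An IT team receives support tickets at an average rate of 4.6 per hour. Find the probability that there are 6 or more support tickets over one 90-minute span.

Over the interval, μ = 4.6 × 1.5 = 6.9 (a 90-minute span = 1.5 hours).
P(N ≥ 6) = 1 − P(N ≤ 5) = 1 − Σ_{j=0}^{5} e^(−μ) μ^j/j! ≈ 0.6863.

0.6863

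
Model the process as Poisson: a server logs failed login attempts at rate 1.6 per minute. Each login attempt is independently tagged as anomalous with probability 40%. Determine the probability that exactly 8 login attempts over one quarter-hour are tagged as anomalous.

Thinning: the login attempts that are tagged as anomalous themselves form a Poisson process with rate 0.4 × 1.6 = 0.64 per minute.
Over the interval, μ = 0.64 × 15 = 9.6 (a quarter-hour = 15 minutes).
P(N = 8) = e^(−9.6) · 9.6^8/8! ≈ 0.1212.

0.1212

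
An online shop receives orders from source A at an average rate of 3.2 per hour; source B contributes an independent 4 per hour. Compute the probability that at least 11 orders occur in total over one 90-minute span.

Independent Poisson processes superpose: combined rate λ = 3.2 + 4 = 7.2 per hour.
Over the interval, μ = 7.2 × 1.5 = 10.8 (a 90-minute span = 1.5 hours).
P(N ≥ 11) = 1 − P(N ≤ 10) ≈ 0.5160.

0.5160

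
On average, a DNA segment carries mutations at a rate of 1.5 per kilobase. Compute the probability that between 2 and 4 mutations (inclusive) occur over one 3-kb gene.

0.4710

Over the interval, μ = 1.5 × 3 = 4.5 (a 3-kb gene = 3 kilobases).
P(2 ≤ N ≤ 4) = Σ_{j=2}^{4} e^(−4.5) · 4.5^j/j! ≈ 0.4710.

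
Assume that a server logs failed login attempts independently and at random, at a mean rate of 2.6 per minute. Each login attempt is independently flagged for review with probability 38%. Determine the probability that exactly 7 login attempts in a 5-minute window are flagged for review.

Thinning: the login attempts that are flagged for review themselves form a Poisson process with rate 0.38 × 2.6 = 0.988 per minute.
Over the interval, μ = 0.988 × 5 = 4.94 (a 5-minute window = 5 minutes).
P(N = 7) = e^(−4.94) · 4.94^7/7! ≈ 0.1019.

0.1019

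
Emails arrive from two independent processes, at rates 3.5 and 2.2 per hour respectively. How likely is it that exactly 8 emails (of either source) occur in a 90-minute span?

0.1371

Independent Poisson processes superpose: combined rate λ = 3.5 + 2.2 = 5.7 per hour.
Over the interval, μ = 5.7 × 1.5 = 8.55 (a 90-minute span = 1.5 hours).
P(N = 8) = e^(−8.55) · 8.55^8/8! ≈ 0.1371.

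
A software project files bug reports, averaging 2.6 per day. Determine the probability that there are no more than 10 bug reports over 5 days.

Over the interval, μ = 2.6 × 5 = 13 (5 days).
P(N ≤ 10) = Σ_{j=0}^{10} e^(−μ) μ^j/j! ≈ 0.2517.

0.2517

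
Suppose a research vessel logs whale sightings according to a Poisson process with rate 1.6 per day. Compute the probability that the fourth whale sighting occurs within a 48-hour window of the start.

Over the interval, μ = 1.6 × 2 = 3.2 (a 48-hour window = 2 days).
The fourth arrival falls in the interval iff at least 4 events occur there: P(S_4 ≤ t) = P(N ≥ 4) = 1 − P(N ≤ 3) ≈ 0.3975.

0.3975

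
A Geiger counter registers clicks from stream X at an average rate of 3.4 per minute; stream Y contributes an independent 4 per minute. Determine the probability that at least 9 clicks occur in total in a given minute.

Independent Poisson processes superpose: combined rate λ = 3.4 + 4 = 7.4 per minute.
So μ = 7.4.
P(N ≥ 9) = 1 − P(N ≤ 8) ≈ 0.3243.

0.3243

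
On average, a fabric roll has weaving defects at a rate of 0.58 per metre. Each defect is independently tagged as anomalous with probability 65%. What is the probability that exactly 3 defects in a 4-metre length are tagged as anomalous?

Thinning: the defects that are tagged as anomalous themselves form a Poisson process with rate 0.65 × 0.58 = 0.377 per metre.
Over the interval, μ = 0.377 × 4 = 1.508 (a 4-metre length = 4 metres).
P(N = 3) = e^(−1.508) · 1.508^3/3! ≈ 0.1265.

0.1265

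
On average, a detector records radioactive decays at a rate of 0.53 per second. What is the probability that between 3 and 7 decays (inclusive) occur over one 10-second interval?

Over the interval, μ = 0.53 × 10 = 5.3 (a 10-second interval = 10 seconds).
P(3 ≤ N ≤ 7) = Σ_{j=3}^{7} e^(−5.3) · 5.3^j/j! ≈ 0.7319.

0.7319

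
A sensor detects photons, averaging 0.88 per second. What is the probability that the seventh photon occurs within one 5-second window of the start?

0.1564

Over the interval, μ = 0.88 × 5 = 4.4 (a 5-second window = 5 seconds).
The seventh arrival falls in the interval iff at least 7 events occur there: P(S_7 ≤ t) = P(N ≥ 7) = 1 − P(N ≤ 6) ≈ 0.1564.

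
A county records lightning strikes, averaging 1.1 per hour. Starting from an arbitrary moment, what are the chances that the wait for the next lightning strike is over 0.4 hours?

The wait for the next event is exponential with rate λ = 1.1 per hour.
P(T > 0.4) = e^(−λt) = e^(−1.1 × 0.4) = e^(−0.44) ≈ 0.6440.

0.6440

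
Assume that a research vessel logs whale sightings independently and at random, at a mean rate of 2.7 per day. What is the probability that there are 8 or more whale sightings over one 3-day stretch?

Over the interval, μ = 2.7 × 3 = 8.1 (a 3-day stretch = 3 days).
P(N ≥ 8) = 1 − P(N ≤ 7) = 1 − Σ_{j=0}^{7} e^(−μ) μ^j/j! ≈ 0.5609.

0.5609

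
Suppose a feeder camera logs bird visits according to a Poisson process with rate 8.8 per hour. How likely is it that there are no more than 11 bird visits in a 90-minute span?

Over the interval, μ = 8.8 × 1.5 = 13.2 (a 90-minute span = 1.5 hours).
P(N ≤ 11) = Σ_{j=0}^{11} e^(−μ) μ^j/j! ≈ 0.3332.

0.3332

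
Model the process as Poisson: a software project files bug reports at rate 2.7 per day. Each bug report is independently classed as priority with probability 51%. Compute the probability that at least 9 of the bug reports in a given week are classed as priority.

Thinning: the bug reports that are classed as priority themselves form a Poisson process with rate 0.51 × 2.7 = 1.377 per day.
Over the interval, μ = 1.377 × 7 = 9.639 (a week = 7 days).
P(N ≥ 9) = 1 − P(N ≤ 8) ≈ 0.6251.

0.6251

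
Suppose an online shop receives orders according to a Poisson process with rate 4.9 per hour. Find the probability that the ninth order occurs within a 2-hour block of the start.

0.6442

Over the interval, μ = 4.9 × 2 = 9.8 (a 2-hour block = 2 hours).
The ninth arrival falls in the interval iff at least 9 events occur there: P(S_9 ≤ t) = P(N ≥ 9) = 1 − P(N ≤ 8) ≈ 0.6442.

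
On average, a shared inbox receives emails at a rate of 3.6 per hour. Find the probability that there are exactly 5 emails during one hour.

0.1377

With mean μ = 3.6 per hour,
P(N = 5) = e^(−μ) μ^5/5! = e^(−3.6) · 3.6^5/120 ≈ 0.1377.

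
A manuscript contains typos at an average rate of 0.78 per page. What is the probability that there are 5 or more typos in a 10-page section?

0.8883

Over the interval, μ = 0.78 × 10 = 7.8 (a 10-page section = 10 pages).
P(N ≥ 5) = 1 − P(N ≤ 4) = 1 − Σ_{j=0}^{4} e^(−μ) μ^j/j! ≈ 0.8883.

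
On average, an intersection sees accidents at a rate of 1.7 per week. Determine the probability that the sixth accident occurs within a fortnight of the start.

Over the interval, μ = 1.7 × 2 = 3.4 (a fortnight = 2 weeks).
The sixth arrival falls in the interval iff at least 6 events occur there: P(S_6 ≤ t) = P(N ≥ 6) = 1 − P(N ≤ 5) ≈ 0.1295.

0.1295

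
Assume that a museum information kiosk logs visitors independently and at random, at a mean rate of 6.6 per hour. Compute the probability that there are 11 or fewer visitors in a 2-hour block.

0.3332

Over the interval, μ = 6.6 × 2 = 13.2 (a 2-hour block = 2 hours).
P(N ≤ 11) = Σ_{j=0}^{11} e^(−μ) μ^j/j! ≈ 0.3332.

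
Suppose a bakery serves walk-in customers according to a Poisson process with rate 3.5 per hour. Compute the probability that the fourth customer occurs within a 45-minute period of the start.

0.2694

Over the interval, μ = 3.5 × 0.75 = 2.625 (a 45-minute period = 0.75 hours).
The fourth arrival falls in the interval iff at least 4 events occur there: P(S_4 ≤ t) = P(N ≥ 4) = 1 − P(N ≤ 3) ≈ 0.2694.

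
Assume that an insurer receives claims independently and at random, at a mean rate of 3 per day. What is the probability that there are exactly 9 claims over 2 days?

Over the interval, μ = 3 × 2 = 6 (2 days).
P(N = 9) = e^(−μ) μ^9/9! = e^(−6) · 6^9/362880 ≈ 0.0688.

0.0688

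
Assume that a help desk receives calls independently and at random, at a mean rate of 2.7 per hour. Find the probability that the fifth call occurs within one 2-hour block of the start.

Over the interval, μ = 2.7 × 2 = 5.4 (a 2-hour block = 2 hours).
The fifth arrival falls in the interval iff at least 5 events occur there: P(S_5 ≤ t) = P(N ≥ 5) = 1 − P(N ≤ 4) ≈ 0.6267.

0.6267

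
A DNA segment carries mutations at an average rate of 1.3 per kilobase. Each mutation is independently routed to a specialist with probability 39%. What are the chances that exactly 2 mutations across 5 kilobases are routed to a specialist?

0.2547

Thinning: the mutations that are routed to a specialist themselves form a Poisson process with rate 0.39 × 1.3 = 0.507 per kilobase.
Over the interval, μ = 0.507 × 5 = 2.535 (5 kilobases).
P(N = 2) = e^(−2.535) · 2.535^2/2! ≈ 0.2547.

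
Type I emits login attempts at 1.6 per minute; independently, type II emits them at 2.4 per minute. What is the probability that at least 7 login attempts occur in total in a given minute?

0.1107

Independent Poisson processes superpose: combined rate λ = 1.6 + 2.4 = 4 per minute.
So μ = 4.
P(N ≥ 7) = 1 − P(N ≤ 6) ≈ 0.1107.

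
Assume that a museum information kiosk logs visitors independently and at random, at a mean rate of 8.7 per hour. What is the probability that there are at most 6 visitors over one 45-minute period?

0.5226

Over the interval, μ = 8.7 × 0.75 = 6.525 (a 45-minute period = 0.75 hours).
P(N ≤ 6) = Σ_{j=0}^{6} e^(−μ) μ^j/j! ≈ 0.5226.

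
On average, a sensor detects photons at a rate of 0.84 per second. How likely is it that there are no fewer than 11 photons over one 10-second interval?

0.2257

Over the interval, μ = 0.84 × 10 = 8.4 (a 10-second interval = 10 seconds).
P(N ≥ 11) = 1 − P(N ≤ 10) = 1 − Σ_{j=0}^{10} e^(−μ) μ^j/j! ≈ 0.2257.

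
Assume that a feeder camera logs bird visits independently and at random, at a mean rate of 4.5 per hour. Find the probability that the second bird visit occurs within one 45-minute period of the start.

0.8503

Over the interval, μ = 4.5 × 0.75 = 3.375 (a 45-minute period = 0.75 hours).
The second arrival falls in the interval iff at least 2 events occur there: P(S_2 ≤ t) = P(N ≥ 2) = 1 − P(N ≤ 1) ≈ 0.8503.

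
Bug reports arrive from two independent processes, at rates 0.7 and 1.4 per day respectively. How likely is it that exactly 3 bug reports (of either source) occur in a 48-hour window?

0.1852

Independent Poisson processes superpose: combined rate λ = 0.7 + 1.4 = 2.1 per day.
Over the interval, μ = 2.1 × 2 = 4.2 (a 48-hour window = 2 days).
P(N = 3) = e^(−4.2) · 4.2^3/3! ≈ 0.1852.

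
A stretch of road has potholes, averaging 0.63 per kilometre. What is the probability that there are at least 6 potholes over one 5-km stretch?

Over the interval, μ = 0.63 × 5 = 3.15 (a 5-km stretch = 5 kilometres).
P(N ≥ 6) = 1 − P(N ≤ 5) = 1 − Σ_{j=0}^{5} e^(−μ) μ^j/j! ≈ 0.0998.

0.0998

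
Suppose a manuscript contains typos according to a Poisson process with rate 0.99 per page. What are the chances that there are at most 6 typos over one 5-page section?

0.7695

Over the interval, μ = 0.99 × 5 = 4.95 (a 5-page section = 5 pages).
P(N ≤ 6) = Σ_{j=0}^{6} e^(−μ) μ^j/j! ≈ 0.7695.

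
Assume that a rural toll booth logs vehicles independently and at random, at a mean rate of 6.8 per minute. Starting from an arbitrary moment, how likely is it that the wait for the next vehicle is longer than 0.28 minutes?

The wait for the next event is exponential with rate λ = 6.8 per minute.
P(T > 0.28) = e^(−λt) = e^(−6.8 × 0.28) = e^(−1.904) ≈ 0.1490.

0.1490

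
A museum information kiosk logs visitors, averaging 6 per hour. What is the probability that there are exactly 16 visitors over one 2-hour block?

Over the interval, μ = 6 × 2 = 12 (a 2-hour block = 2 hours).
P(N = 16) = e^(−μ) μ^16/16! = e^(−12) · 12^16/20922789888000 ≈ 0.0543.

0.0543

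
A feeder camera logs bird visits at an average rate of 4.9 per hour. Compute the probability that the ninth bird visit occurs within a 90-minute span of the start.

0.3175

Over the interval, μ = 4.9 × 1.5 = 7.35 (a 90-minute span = 1.5 hours).
The ninth arrival falls in the interval iff at least 9 events occur there: P(S_9 ≤ t) = P(N ≥ 9) = 1 − P(N ≤ 8) ≈ 0.3175.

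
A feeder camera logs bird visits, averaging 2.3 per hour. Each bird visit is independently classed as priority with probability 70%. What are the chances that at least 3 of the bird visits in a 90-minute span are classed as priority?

Thinning: the bird visits that are classed as priority themselves form a Poisson process with rate 0.7 × 2.3 = 1.61 per hour.
Over the interval, μ = 1.61 × 1.5 = 2.415 (a 90-minute span = 1.5 hours).
P(N ≥ 3) = 1 − P(N ≤ 2) ≈ 0.4342.

0.4342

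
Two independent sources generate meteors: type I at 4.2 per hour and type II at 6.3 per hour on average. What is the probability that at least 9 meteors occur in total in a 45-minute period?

Independent Poisson processes superpose: combined rate λ = 4.2 + 6.3 = 10.5 per hour.
Over the interval, μ = 10.5 × 0.75 = 7.875 (a 45-minute period = 0.75 hours).
P(N ≥ 9) = 1 − P(N ≤ 8) ≈ 0.3900.

0.3900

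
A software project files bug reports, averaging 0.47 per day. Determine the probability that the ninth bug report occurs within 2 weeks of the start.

Over the interval, μ = 0.47 × 14 = 6.58 (2 weeks = 14 days).
The ninth arrival falls in the interval iff at least 9 events occur there: P(S_9 ≤ t) = P(N ≥ 9) = 1 − P(N ≤ 8) ≈ 0.2180.

0.2180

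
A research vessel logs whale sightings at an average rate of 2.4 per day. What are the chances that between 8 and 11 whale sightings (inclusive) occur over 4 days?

0.4828

Over the interval, μ = 2.4 × 4 = 9.6 (4 days).
P(8 ≤ N ≤ 11) = Σ_{j=8}^{11} e^(−9.6) · 9.6^j/j! ≈ 0.4828.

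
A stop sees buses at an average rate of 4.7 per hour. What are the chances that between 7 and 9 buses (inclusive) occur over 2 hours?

0.3621

Over the interval, μ = 4.7 × 2 = 9.4 (2 hours).
P(7 ≤ N ≤ 9) = Σ_{j=7}^{9} e^(−9.4) · 9.4^j/j! ≈ 0.3621.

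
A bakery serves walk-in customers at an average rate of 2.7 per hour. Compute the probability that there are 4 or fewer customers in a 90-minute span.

Over the interval, μ = 2.7 × 1.5 = 4.05 (a 90-minute span = 1.5 hours).
P(N ≤ 4) = Σ_{j=0}^{4} e^(−μ) μ^j/j! ≈ 0.6191.

0.6191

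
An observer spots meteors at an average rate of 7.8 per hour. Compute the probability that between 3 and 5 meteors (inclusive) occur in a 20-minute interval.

Over the interval, μ = 7.8 × 1/3 = 2.6 (a 20-minute interval = 1/3 hours).
P(3 ≤ N ≤ 5) = Σ_{j=3}^{5} e^(−2.6) · 2.6^j/j! ≈ 0.4325.

0.4325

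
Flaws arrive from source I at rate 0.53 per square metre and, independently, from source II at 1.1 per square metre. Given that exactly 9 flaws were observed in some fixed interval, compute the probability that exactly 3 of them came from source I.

0.2728

Given the total, each event is independently from source I with probability p = λ_I/(λ_I+λ_II) = 0.53/1.63 ≈ 0.3252.
So K ~ Binomial(9, 0.53/1.63): P(K = 3) = C(9,3) · (0.53/1.63)^3 · (1.1/1.63)^6 ≈ 0.2728.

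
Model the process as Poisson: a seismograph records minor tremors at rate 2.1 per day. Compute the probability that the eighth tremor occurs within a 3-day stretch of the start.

0.2983

Over the interval, μ = 2.1 × 3 = 6.3 (a 3-day stretch = 3 days).
The eighth arrival falls in the interval iff at least 8 events occur there: P(S_8 ≤ t) = P(N ≥ 8) = 1 − P(N ≤ 7) ≈ 0.2983.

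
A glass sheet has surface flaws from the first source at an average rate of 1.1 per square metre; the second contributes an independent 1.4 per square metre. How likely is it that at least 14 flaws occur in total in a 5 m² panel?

0.3722

Independent Poisson processes superpose: combined rate λ = 1.1 + 1.4 = 2.5 per square metre.
Over the interval, μ = 2.5 × 5 = 12.5 (a 5 m² panel = 5 square metres).
P(N ≥ 14) = 1 − P(N ≤ 13) ≈ 0.3722.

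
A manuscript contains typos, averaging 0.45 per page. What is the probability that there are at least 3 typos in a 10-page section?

Over the interval, μ = 0.45 × 10 = 4.5 (a 10-page section = 10 pages).
P(N ≥ 3) = 1 − P(N ≤ 2) = 1 − Σ_{j=0}^{2} e^(−μ) μ^j/j! ≈ 0.8264.

0.8264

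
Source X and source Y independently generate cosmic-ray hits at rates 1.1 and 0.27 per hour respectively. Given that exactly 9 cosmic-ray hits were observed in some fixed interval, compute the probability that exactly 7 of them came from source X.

Given the total, each event is independently from source X with probability p = λ_X/(λ_X+λ_Y) = 1.1/1.37 ≈ 0.8029.
So K ~ Binomial(9, 1.1/1.37): P(K = 7) = C(9,7) · (1.1/1.37)^7 · (0.27/1.37)^2 ≈ 0.3008.

0.3008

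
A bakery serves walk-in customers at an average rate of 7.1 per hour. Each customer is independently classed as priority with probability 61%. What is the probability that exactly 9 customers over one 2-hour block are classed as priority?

0.1309

Thinning: the customers that are classed as priority themselves form a Poisson process with rate 0.61 × 7.1 = 4.331 per hour.
Over the interval, μ = 4.331 × 2 = 8.662 (a 2-hour block = 2 hours).
P(N = 9) = e^(−8.662) · 8.662^9/9! ≈ 0.1309.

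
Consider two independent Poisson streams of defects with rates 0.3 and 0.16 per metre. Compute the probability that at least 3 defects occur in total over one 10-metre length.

Independent Poisson processes superpose: combined rate λ = 0.3 + 0.16 = 0.46 per metre.
Over the interval, μ = 0.46 × 10 = 4.6 (a 10-metre length = 10 metres).
P(N ≥ 3) = 1 − P(N ≤ 2) ≈ 0.8374.

0.8374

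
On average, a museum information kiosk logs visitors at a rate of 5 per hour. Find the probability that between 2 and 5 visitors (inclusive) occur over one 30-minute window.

Over the interval, μ = 5 × 0.5 = 2.5 (a 30-minute window = 0.5 hours).
P(2 ≤ N ≤ 5) = Σ_{j=2}^{5} e^(−2.5) · 2.5^j/j! ≈ 0.6707.

0.6707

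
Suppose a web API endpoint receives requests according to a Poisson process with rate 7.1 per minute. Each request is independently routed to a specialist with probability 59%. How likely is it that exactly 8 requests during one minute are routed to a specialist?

0.0357

Thinning: the requests that are routed to a specialist themselves form a Poisson process with rate 0.59 × 7.1 = 4.189 per minute.
So μ = 4.189.
P(N = 8) = e^(−4.189) · 4.189^8/8! ≈ 0.0357.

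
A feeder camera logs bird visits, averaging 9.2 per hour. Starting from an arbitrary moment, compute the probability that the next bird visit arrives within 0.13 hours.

Inter-arrival times are exponential with rate λ = 9.2 per hour.
P(T ≤ 0.13) = 1 − e^(−λt) = 1 − e^(−9.2 × 0.13) = 1 − e^(−1.196) ≈ 0.6976.

0.6976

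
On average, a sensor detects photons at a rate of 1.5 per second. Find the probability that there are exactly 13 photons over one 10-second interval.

0.0956

Over the interval, μ = 1.5 × 10 = 15 (a 10-second interval = 10 seconds).
P(N = 13) = e^(−μ) μ^13/13! = e^(−15) · 15^13/6227020800 ≈ 0.0956.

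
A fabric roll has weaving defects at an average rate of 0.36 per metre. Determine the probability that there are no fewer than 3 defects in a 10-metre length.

0.6973

Over the interval, μ = 0.36 × 10 = 3.6 (a 10-metre length = 10 metres).
P(N ≥ 3) = 1 − P(N ≤ 2) = 1 − Σ_{j=0}^{2} e^(−μ) μ^j/j! ≈ 0.6973.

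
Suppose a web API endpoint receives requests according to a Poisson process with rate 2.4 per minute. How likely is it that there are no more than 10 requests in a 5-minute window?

Over the interval, μ = 2.4 × 5 = 12 (a 5-minute window = 5 minutes).
P(N ≤ 10) = Σ_{j=0}^{10} e^(−μ) μ^j/j! ≈ 0.3472.

0.3472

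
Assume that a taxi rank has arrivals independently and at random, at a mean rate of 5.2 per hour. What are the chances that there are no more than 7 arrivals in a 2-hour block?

0.1863

Over the interval, μ = 5.2 × 2 = 10.4 (a 2-hour block = 2 hours).
P(N ≤ 7) = Σ_{j=0}^{7} e^(−μ) μ^j/j! ≈ 0.1863.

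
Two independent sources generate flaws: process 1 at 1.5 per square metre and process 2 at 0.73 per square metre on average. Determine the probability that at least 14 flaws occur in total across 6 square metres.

0.4687

Independent Poisson processes superpose: combined rate λ = 1.5 + 0.73 = 2.23 per square metre.
Over the interval, μ = 2.23 × 6 = 13.38 (6 square metres).
P(N ≥ 14) = 1 − P(N ≤ 13) ≈ 0.4687.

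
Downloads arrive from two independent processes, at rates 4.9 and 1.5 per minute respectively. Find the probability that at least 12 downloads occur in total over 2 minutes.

Independent Poisson processes superpose: combined rate λ = 4.9 + 1.5 = 6.4 per minute.
Over the interval, μ = 6.4 × 2 = 12.8 (2 minutes).
P(N ≥ 12) = 1 − P(N ≤ 11) ≈ 0.6262.

0.6262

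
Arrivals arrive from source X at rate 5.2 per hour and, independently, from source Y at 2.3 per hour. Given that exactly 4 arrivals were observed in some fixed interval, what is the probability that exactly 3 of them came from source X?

Given the total, each event is independently from source X with probability p = λ_X/(λ_X+λ_Y) = 5.2/7.5 ≈ 0.6933.
So K ~ Binomial(4, 5.2/7.5): P(K = 3) = C(4,3) · (5.2/7.5)^3 · (2.3/7.5)^1 ≈ 0.4088.

0.4088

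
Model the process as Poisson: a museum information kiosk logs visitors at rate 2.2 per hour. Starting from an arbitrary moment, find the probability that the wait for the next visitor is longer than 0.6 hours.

0.2671

The wait for the next event is exponential with rate λ = 2.2 per hour.
P(T > 0.6) = e^(−λt) = e^(−2.2 × 0.6) = e^(−1.32) ≈ 0.2671.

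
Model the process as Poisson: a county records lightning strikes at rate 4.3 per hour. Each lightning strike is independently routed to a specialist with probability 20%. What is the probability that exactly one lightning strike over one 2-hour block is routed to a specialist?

Thinning: the lightning strikes that are routed to a specialist themselves form a Poisson process with rate 0.2 × 4.3 = 0.86 per hour.
Over the interval, μ = 0.86 × 2 = 1.72 (a 2-hour block = 2 hours).
P(N = 1) = e^(−1.72) · 1.72^1/1! ≈ 0.3080.

0.3080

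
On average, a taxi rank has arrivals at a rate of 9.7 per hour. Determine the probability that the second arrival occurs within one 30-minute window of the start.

0.9542

Over the interval, μ = 9.7 × 0.5 = 4.85 (a 30-minute window = 0.5 hours).
The second arrival falls in the interval iff at least 2 events occur there: P(S_2 ≤ t) = P(N ≥ 2) = 1 − P(N ≤ 1) ≈ 0.9542.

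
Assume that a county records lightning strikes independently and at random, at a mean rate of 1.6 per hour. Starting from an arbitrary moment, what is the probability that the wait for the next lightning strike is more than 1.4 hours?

0.1065

The wait for the next event is exponential with rate λ = 1.6 per hour.
P(T > 1.4) = e^(−λt) = e^(−1.6 × 1.4) = e^(−2.24) ≈ 0.1065.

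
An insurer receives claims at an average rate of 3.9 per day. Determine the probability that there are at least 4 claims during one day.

With mean μ = 3.9 per day,
P(N ≥ 4) = 1 − P(N ≤ 3) = 1 − Σ_{j=0}^{3} e^(−μ) μ^j/j! ≈ 0.5468.

0.5468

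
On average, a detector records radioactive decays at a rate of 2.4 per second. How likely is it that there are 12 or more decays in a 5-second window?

Over the interval, μ = 2.4 × 5 = 12 (a 5-second window = 5 seconds).
P(N ≥ 12) = 1 − P(N ≤ 11) = 1 − Σ_{j=0}^{11} e^(−μ) μ^j/j! ≈ 0.5384.

0.5384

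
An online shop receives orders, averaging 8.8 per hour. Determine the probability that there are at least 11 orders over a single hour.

0.2706

With mean μ = 8.8 per hour,
P(N ≥ 11) = 1 − P(N ≤ 10) = 1 − Σ_{j=0}^{10} e^(−μ) μ^j/j! ≈ 0.2706.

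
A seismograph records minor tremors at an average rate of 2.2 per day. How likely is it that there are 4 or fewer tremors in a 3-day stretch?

0.2127

Over the interval, μ = 2.2 × 3 = 6.6 (a 3-day stretch = 3 days).
P(N ≤ 4) = Σ_{j=0}^{4} e^(−μ) μ^j/j! ≈ 0.2127.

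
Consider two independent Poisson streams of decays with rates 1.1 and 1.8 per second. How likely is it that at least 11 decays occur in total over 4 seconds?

Independent Poisson processes superpose: combined rate λ = 1.1 + 1.8 = 2.9 per second.
Over the interval, μ = 2.9 × 4 = 11.6 (4 seconds).
P(N ≥ 11) = 1 − P(N ≤ 10) ≈ 0.6095.

0.6095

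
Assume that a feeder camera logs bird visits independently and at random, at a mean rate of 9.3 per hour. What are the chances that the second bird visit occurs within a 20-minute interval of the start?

Over the interval, μ = 9.3 × 1/3 = 3.1 (a 20-minute interval = 1/3 hours).
The second arrival falls in the interval iff at least 2 events occur there: P(S_2 ≤ t) = P(N ≥ 2) = 1 − P(N ≤ 1) ≈ 0.8153.

0.8153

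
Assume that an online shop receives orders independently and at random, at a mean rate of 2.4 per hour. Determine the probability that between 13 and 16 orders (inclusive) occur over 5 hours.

0.3227

Over the interval, μ = 2.4 × 5 = 12 (5 hours).
P(13 ≤ N ≤ 16) = Σ_{j=13}^{16} e^(−12) · 12^j/j! ≈ 0.3227.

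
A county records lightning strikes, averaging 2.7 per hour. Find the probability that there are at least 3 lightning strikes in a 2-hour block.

Over the interval, μ = 2.7 × 2 = 5.4 (a 2-hour block = 2 hours).
P(N ≥ 3) = 1 − P(N ≤ 2) = 1 − Σ_{j=0}^{2} e^(−μ) μ^j/j! ≈ 0.9052.

0.9052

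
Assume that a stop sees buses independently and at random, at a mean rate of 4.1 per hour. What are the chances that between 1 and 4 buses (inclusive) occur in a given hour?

0.5927

With mean μ = 4.1 per hour,
P(1 ≤ N ≤ 4) = Σ_{j=1}^{4} e^(−4.1) · 4.1^j/j! ≈ 0.5927.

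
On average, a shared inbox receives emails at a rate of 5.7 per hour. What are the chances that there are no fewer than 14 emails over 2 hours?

0.2570

Over the interval, μ = 5.7 × 2 = 11.4 (2 hours).
P(N ≥ 14) = 1 − P(N ≤ 13) = 1 − Σ_{j=0}^{13} e^(−μ) μ^j/j! ≈ 0.2570.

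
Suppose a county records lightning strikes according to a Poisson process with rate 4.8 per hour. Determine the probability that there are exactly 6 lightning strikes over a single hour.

With mean μ = 4.8 per hour,
P(N = 6) = e^(−μ) μ^6/6! = e^(−4.8) · 4.8^6/720 ≈ 0.1398.

0.1398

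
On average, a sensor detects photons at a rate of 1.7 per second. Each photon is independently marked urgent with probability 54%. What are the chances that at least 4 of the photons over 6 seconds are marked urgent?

Thinning: the photons that are marked urgent themselves form a Poisson process with rate 0.54 × 1.7 = 0.918 per second.
Over the interval, μ = 0.918 × 6 = 5.508 (6 seconds).
P(N ≥ 4) = 1 − P(N ≤ 3) ≈ 0.7992.

0.7992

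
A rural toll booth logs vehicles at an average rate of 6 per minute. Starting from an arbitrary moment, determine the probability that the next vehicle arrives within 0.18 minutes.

Inter-arrival times are exponential with rate λ = 6 per minute.
P(T ≤ 0.18) = 1 − e^(−λt) = 1 − e^(−6 × 0.18) = 1 − e^(−1.08) ≈ 0.6604.

0.6604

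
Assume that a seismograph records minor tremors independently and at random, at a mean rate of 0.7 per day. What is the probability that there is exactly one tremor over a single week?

0.0365

Over the interval, μ = 0.7 × 7 = 4.9 (a week = 7 days).
P(N = 1) = e^(−μ) μ^1/1! = e^(−4.9) · 4.9^1/1 ≈ 0.0365.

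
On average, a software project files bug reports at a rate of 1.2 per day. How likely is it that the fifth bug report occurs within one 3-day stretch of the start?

Over the interval, μ = 1.2 × 3 = 3.6 (a 3-day stretch = 3 days).
The fifth arrival falls in the interval iff at least 5 events occur there: P(S_5 ≤ t) = P(N ≥ 5) = 1 − P(N ≤ 4) ≈ 0.2936.

0.2936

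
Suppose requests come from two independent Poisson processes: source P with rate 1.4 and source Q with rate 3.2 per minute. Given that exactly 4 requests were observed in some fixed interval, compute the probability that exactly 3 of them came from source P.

Given the total, each event is independently from source P with probability p = λ_P/(λ_P+λ_Q) = 1.4/4.6 ≈ 0.3043.
So K ~ Binomial(4, 1.4/4.6): P(K = 3) = C(4,3) · (1.4/4.6)^3 · (3.2/4.6)^1 ≈ 0.0784.

0.0784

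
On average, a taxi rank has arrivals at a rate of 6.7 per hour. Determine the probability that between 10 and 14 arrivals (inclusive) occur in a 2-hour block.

Over the interval, μ = 6.7 × 2 = 13.4 (a 2-hour block = 2 hours).
P(10 ≤ N ≤ 14) = Σ_{j=10}^{14} e^(−13.4) · 13.4^j/j! ≈ 0.4928.

0.4928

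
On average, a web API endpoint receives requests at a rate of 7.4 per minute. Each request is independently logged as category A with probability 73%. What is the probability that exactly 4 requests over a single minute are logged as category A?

Thinning: the requests that are logged as category A themselves form a Poisson process with rate 0.73 × 7.4 = 5.402 per minute.
So μ = 5.402.
P(N = 4) = e^(−5.402) · 5.402^4/4! ≈ 0.1599.

0.1599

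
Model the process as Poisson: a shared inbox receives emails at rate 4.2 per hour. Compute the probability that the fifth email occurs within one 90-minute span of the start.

Over the interval, μ = 4.2 × 1.5 = 6.3 (a 90-minute span = 1.5 hours).
The fifth arrival falls in the interval iff at least 5 events occur there: P(S_5 ≤ t) = P(N ≥ 5) = 1 − P(N ≤ 4) ≈ 0.7531.

0.7531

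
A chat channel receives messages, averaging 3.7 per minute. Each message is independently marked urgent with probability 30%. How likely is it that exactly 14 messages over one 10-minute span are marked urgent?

0.0747

Thinning: the messages that are marked urgent themselves form a Poisson process with rate 0.3 × 3.7 = 1.11 per minute.
Over the interval, μ = 1.11 × 10 = 11.1 (a 10-minute span = 10 minutes).
P(N = 14) = e^(−11.1) · 11.1^14/14! ≈ 0.0747.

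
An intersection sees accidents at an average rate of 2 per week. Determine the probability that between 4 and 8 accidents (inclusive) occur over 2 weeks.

0.5452

Over the interval, μ = 2 × 2 = 4 (2 weeks).
P(4 ≤ N ≤ 8) = Σ_{j=4}^{8} e^(−4) · 4^j/j! ≈ 0.5452.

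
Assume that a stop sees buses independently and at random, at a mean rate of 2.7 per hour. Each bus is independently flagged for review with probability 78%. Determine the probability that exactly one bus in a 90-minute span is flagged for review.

Thinning: the buses that are flagged for review themselves form a Poisson process with rate 0.78 × 2.7 = 2.106 per hour.
Over the interval, μ = 2.106 × 1.5 = 3.159 (a 90-minute span = 1.5 hours).
P(N = 1) = e^(−3.159) · 3.159^1/1! ≈ 0.1342.

0.1342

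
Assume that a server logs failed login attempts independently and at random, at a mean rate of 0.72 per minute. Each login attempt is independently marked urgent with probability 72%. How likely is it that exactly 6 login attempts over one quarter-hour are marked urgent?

0.1289

Thinning: the login attempts that are marked urgent themselves form a Poisson process with rate 0.72 × 0.72 = 0.5184 per minute.
Over the interval, μ = 0.5184 × 15 = 7.776 (a quarter-hour = 15 minutes).
P(N = 6) = e^(−7.776) · 7.776^6/6! ≈ 0.1289.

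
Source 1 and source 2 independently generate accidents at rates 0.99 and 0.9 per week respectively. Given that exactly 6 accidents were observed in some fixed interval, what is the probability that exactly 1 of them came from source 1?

0.0770

Given the total, each event is independently from source 1 with probability p = λ_1/(λ_1+λ_2) = 0.99/1.89 ≈ 0.5238.
So K ~ Binomial(6, 0.99/1.89): P(K = 1) = C(6,1) · (0.99/1.89)^1 · (0.9/1.89)^5 ≈ 0.0770.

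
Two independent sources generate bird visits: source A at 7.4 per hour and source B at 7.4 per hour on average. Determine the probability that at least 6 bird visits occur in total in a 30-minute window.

Independent Poisson processes superpose: combined rate λ = 7.4 + 7.4 = 14.8 per hour.
Over the interval, μ = 14.8 × 0.5 = 7.4 (a 30-minute window = 0.5 hours).
P(N ≥ 6) = 1 − P(N ≤ 5) ≈ 0.7474.

0.7474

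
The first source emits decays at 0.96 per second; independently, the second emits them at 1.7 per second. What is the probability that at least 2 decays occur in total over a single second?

Independent Poisson processes superpose: combined rate λ = 0.96 + 1.7 = 2.66 per second.
So μ = 2.66.
P(N ≥ 2) = 1 − P(N ≤ 1) ≈ 0.7440.

0.7440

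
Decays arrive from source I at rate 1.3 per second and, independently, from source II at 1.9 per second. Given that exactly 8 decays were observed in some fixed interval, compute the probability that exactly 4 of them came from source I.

0.2370

Given the total, each event is independently from source I with probability p = λ_I/(λ_I+λ_II) = 1.3/3.2 ≈ 0.4062.
So K ~ Binomial(8, 1.3/3.2): P(K = 4) = C(8,4) · (1.3/3.2)^4 · (1.9/3.2)^4 ≈ 0.2370.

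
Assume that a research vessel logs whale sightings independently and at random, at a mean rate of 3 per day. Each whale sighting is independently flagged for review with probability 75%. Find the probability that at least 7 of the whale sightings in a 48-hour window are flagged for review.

0.1689

Thinning: the whale sightings that are flagged for review themselves form a Poisson process with rate 0.75 × 3 = 2.25 per day.
Over the interval, μ = 2.25 × 2 = 4.5 (a 48-hour window = 2 days).
P(N ≥ 7) = 1 − P(N ≤ 6) ≈ 0.1689.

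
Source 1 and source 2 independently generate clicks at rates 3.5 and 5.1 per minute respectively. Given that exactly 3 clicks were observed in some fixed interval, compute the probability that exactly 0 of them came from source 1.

0.2086

Given the total, each event is independently from source 1 with probability p = λ_1/(λ_1+λ_2) = 3.5/8.6 ≈ 0.4070.
So K ~ Binomial(3, 3.5/8.6): P(K = 0) = C(3,0) · (3.5/8.6)^0 · (5.1/8.6)^3 ≈ 0.2086.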